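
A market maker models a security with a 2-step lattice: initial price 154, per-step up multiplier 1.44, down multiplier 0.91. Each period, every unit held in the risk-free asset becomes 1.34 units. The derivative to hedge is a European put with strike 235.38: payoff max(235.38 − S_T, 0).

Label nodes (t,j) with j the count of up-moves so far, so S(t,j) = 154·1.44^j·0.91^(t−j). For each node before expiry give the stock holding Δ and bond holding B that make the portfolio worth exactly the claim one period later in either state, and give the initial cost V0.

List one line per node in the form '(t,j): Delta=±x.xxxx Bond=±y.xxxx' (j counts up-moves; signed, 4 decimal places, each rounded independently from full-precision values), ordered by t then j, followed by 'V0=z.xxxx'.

Since d<R<u, set p* = (R−d)/(u−d) = 0.8113; price each node as the discounted p*-expectation of its children.
Terminal payoffs: V(2,0)=107.8526, V(2,1)=33.5784, V(2,2)=0.0000
  t=1,j=0: stock 140.1400 → up 201.8016 (V=33.5784), down 127.5274 (V=107.8526). Price 35.5167; hedge Δ=-1.0000, bond B=175.6567.
  t=1,j=1: stock 221.7600 → up 319.3344 (V=0.0000), down 201.8016 (V=33.5784). Price 4.7280; hedge Δ=-0.2857, bond B=68.0835.
  t=0,j=0: stock 154.0000 → up 221.7600 (V=4.7280), down 140.1400 (V=35.5167). Price 7.8636; hedge Δ=-0.3772, bond B=65.9555.
Each (Δ,B) replicates both successor values, so the strategy is self-financing and V0 is arbitrage-free.

(0,0): Delta=-0.3772 Bond=65.9555
(1,0): Delta=-1.0000 Bond=175.6567
(1,1): Delta=-0.2857 Bond=68.0835
V0=7.8636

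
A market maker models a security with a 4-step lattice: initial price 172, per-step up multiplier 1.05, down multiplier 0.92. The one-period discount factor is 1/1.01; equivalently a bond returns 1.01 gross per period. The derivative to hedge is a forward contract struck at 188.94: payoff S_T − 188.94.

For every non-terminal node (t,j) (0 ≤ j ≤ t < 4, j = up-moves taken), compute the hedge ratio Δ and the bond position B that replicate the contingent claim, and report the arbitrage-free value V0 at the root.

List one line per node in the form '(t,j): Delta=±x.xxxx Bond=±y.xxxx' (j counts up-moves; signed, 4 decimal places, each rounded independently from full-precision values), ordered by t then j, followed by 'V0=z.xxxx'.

Risk-neutral probability p* = (R−d)/(u−d) = (1.01−0.92)/(1.05−0.92) = 0.6923.
Terminal values V(4,·): V(4,0)=-65.7204, V(4,1)=-48.3089, V(4,2)=-28.4372, V(4,3)=-5.7574, V(4,4)=20.1271
Node (3,0) S=133.9343: V=(p*·-48.3089+(1−p*)·-65.7204)/1.01=-53.1350; Δ=(-48.3089−-65.7204)/(140.6311−123.2196)=1.0000; B=V−Δ·S=-187.0693
Node (3,1) S=152.8598: V=(p*·-28.4372+(1−p*)·-48.3089)/1.01=-34.2095; Δ=(-28.4372−-48.3089)/(160.5028−140.6311)=1.0000; B=V−Δ·S=-187.0693
Node (3,2) S=174.4596: V=(p*·-5.7574+(1−p*)·-28.4372)/1.01=-12.6097; Δ=(-5.7574−-28.4372)/(183.1826−160.5028)=1.0000; B=V−Δ·S=-187.0693
Node (3,3) S=199.1115: V=(p*·20.1271+(1−p*)·-5.7574)/1.01=12.0422; Δ=(20.1271−-5.7574)/(209.0671−183.1826)=1.0000; B=V−Δ·S=-187.0693
Node (2,0) S=145.5808: V=(p*·-34.2095+(1−p*)·-53.1350)/1.01=-39.6363; Δ=(-34.2095−-53.1350)/(152.8598−133.9343)=1.0000; B=V−Δ·S=-185.2171
Node (2,1) S=166.1520: V=(p*·-12.6097+(1−p*)·-34.2095)/1.01=-19.0651; Δ=(-12.6097−-34.2095)/(174.4596−152.8598)=1.0000; B=V−Δ·S=-185.2171
Node (2,2) S=189.6300: V=(p*·12.0422+(1−p*)·-12.6097)/1.01=4.4129; Δ=(12.0422−-12.6097)/(199.1115−174.4596)=1.0000; B=V−Δ·S=-185.2171
Node (1,0) S=158.2400: V=(p*·-19.0651+(1−p*)·-39.6363)/1.01=-25.1433; Δ=(-19.0651−-39.6363)/(166.1520−145.5808)=1.0000; B=V−Δ·S=-183.3833
Node (1,1) S=180.6000: V=(p*·4.4129+(1−p*)·-19.0651)/1.01=-2.7833; Δ=(4.4129−-19.0651)/(189.6300−166.1520)=1.0000; B=V−Δ·S=-183.3833
Node (0,0) S=172.0000: V=(p*·-2.7833+(1−p*)·-25.1433)/1.01=-9.5676; Δ=(-2.7833−-25.1433)/(180.6000−158.2400)=1.0000; B=V−Δ·S=-181.5676
The time-0 hedge costs -9.5676, which is the no-arbitrage price.

(0,0): Delta=1.0000 Bond=-181.5676
(1,0): Delta=1.0000 Bond=-183.3833
(1,1): Delta=1.0000 Bond=-183.3833
(2,0): Delta=1.0000 Bond=-185.2171
(2,1): Delta=1.0000 Bond=-185.2171
(2,2): Delta=1.0000 Bond=-185.2171
(3,0): Delta=1.0000 Bond=-187.0693
(3,1): Delta=1.0000 Bond=-187.0693
(3,2): Delta=1.0000 Bond=-187.0693
(3,3): Delta=1.0000 Bond=-187.0693
V0=-9.5676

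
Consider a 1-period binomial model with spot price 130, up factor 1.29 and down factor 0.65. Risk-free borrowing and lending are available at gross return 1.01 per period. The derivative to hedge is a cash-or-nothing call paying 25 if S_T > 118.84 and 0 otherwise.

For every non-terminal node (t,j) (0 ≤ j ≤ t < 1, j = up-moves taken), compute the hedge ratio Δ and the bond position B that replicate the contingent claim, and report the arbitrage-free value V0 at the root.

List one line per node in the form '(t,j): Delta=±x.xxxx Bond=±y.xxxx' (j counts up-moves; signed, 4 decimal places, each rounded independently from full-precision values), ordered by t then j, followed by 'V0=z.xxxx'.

(0,0): Delta=0.3005 Bond=-25.1392
V0=13.9233

No-arbitrage ⇒ martingale measure with p* = (R−d)/(u−d) = 0.5625.
At expiry t=1: V(1,0)=0.0000, V(1,1)=25.0000
  t=0,j=0: stock 130.0000 → up 167.7000 (V=25.0000), down 84.5000 (V=0.0000). Price 13.9233; hedge Δ=0.3005, bond B=-25.1392.
Root portfolio cost Δ·130+B reproduces V0=13.9233.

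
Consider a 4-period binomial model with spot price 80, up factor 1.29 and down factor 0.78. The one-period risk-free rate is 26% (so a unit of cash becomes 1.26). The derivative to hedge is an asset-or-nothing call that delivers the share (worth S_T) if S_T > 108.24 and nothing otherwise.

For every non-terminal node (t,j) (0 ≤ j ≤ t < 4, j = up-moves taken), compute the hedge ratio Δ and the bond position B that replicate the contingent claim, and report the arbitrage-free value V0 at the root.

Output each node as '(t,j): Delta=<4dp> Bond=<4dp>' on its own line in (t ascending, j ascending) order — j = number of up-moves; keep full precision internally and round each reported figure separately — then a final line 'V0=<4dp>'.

Risk-neutral probability p* = (R−d)/(u−d) = (1.26−0.78)/(1.29−0.78) = 0.9412.
Terminal payoffs: V(4,0)=0.0000, V(4,1)=0.0000, V(4,2)=0.0000, V(4,3)=133.9534, V(4,4)=221.5383
(3,0): S=37.9642. Δ = (V_up−V_dn)/(S_up−S_dn) = (0.0000−0.0000)/(48.9738−29.6120) = 0.0000. V = [p*·0.0000 + (1−p*)·0.0000]/1.26 = 0.0000. B = V − Δ·S = 0.0000.
(3,1): S=62.7869. Δ = (V_up−V_dn)/(S_up−S_dn) = (0.0000−0.0000)/(80.9951−48.9738) = 0.0000. V = [p*·0.0000 + (1−p*)·0.0000]/1.26 = 0.0000. B = V − Δ·S = 0.0000.
(3,2): S=103.8398. Δ = (V_up−V_dn)/(S_up−S_dn) = (133.9534−0.0000)/(133.9534−80.9951) = 2.5294. V = [p*·133.9534 + (1−p*)·0.0000]/1.26 = 100.0586. B = V − Δ·S = -162.5952.
(3,3): S=171.7351. Δ = (V_up−V_dn)/(S_up−S_dn) = (221.5383−133.9534)/(221.5383−133.9534) = 1.0000. V = [p*·221.5383 + (1−p*)·133.9534]/1.26 = 171.7351. B = V − Δ·S = 0.0000.
(2,0): S=48.6720. Δ = (V_up−V_dn)/(S_up−S_dn) = (0.0000−0.0000)/(62.7869−37.9642) = 0.0000. V = [p*·0.0000 + (1−p*)·0.0000]/1.26 = 0.0000. B = V − Δ·S = 0.0000.
(2,1): S=80.4960. Δ = (V_up−V_dn)/(S_up−S_dn) = (100.0586−0.0000)/(103.8398−62.7869) = 2.4373. V = [p*·100.0586 + (1−p*)·0.0000]/1.26 = 74.7403. B = V − Δ·S = -121.4530.
(2,2): S=133.1280. Δ = (V_up−V_dn)/(S_up−S_dn) = (171.7351−100.0586)/(171.7351−103.8398) = 1.0557. V = [p*·171.7351 + (1−p*)·100.0586]/1.26 = 132.9515. B = V − Δ·S = -7.5908.
(1,0): S=62.4000. Δ = (V_up−V_dn)/(S_up−S_dn) = (74.7403−0.0000)/(80.4960−48.6720) = 2.3486. V = [p*·74.7403 + (1−p*)·0.0000]/1.26 = 55.8284. B = V − Δ·S = -90.7212.
(1,1): S=103.2000. Δ = (V_up−V_dn)/(S_up−S_dn) = (132.9515−74.7403)/(133.1280−80.4960) = 1.1060. V = [p*·132.9515 + (1−p*)·74.7403]/1.26 = 102.7994. B = V − Δ·S = -11.3401.
(0,0): S=80.0000. Δ = (V_up−V_dn)/(S_up−S_dn) = (102.7994−55.8284)/(103.2000−62.4000) = 1.1513. V = [p*·102.7994 + (1−p*)·55.8284]/1.26 = 79.3940. B = V − Δ·S = -12.7060.
Each (Δ,B) replicates both successor values, so the strategy is self-financing and V0 is arbitrage-free.

(0,0): Delta=1.1513 Bond=-12.7060
(1,0): Delta=2.3486 Bond=-90.7212
(1,1): Delta=1.1060 Bond=-11.3401
(2,0): Delta=0.0000 Bond=0.0000
(2,1): Delta=2.4373 Bond=-121.4530
(2,2): Delta=1.0557 Bond=-7.5908
(3,0): Delta=0.0000 Bond=0.0000
(3,1): Delta=0.0000 Bond=0.0000
(3,2): Delta=2.5294 Bond=-162.5952
(3,3): Delta=1.0000 Bond=0.0000
V0=79.3940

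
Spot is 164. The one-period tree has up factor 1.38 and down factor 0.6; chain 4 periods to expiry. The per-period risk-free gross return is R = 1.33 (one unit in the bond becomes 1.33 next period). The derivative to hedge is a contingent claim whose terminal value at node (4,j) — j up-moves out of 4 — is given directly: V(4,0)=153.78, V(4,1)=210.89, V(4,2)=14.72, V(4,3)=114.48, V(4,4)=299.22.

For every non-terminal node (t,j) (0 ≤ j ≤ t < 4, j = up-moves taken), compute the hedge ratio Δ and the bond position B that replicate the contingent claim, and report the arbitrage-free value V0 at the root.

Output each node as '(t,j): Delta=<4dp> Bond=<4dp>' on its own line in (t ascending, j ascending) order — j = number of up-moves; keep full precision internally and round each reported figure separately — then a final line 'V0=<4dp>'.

(0,0): Delta=0.5516 Bond=-9.2335
(1,0): Delta=0.4720 Bond=-4.4464
(1,1): Delta=0.5540 Bond=-12.8171
(2,0): Delta=-2.9378 Bond=195.3982
(2,1): Delta=0.5735 Bond=-19.7022
(2,2): Delta=0.5534 Bond=-16.8648
(3,0): Delta=2.0669 Bond=82.5934
(3,1): Delta=-3.0868 Bond=272.0226
(3,2): Delta=0.6825 Bond=-46.6304
(3,3): Delta=0.5495 Bond=-20.7727
V0=81.2256

Risk-neutral probability p* = (R−d)/(u−d) = (1.33−0.6)/(1.38−0.6) = 0.9359.
Payoff layer (t=4): V(4,0)=153.7800, V(4,1)=210.8900, V(4,2)=14.7200, V(4,3)=114.4800, V(4,4)=299.2200
  t=3,j=0: stock 35.4240 → up 48.8851 (V=210.8900), down 21.2544 (V=153.7800). Price 155.8114; hedge Δ=2.0669, bond B=82.5934.
  t=3,j=1: stock 81.4752 → up 112.4358 (V=14.7200), down 48.8851 (V=210.8900). Price 20.5226; hedge Δ=-3.0868, bond B=272.0226.
  t=3,j=2: stock 187.3930 → up 258.6023 (V=114.4800), down 112.4358 (V=14.7200). Price 81.2670; hedge Δ=0.6825, bond B=-46.6304.
  t=3,j=3: stock 431.0038 → up 594.7853 (V=299.2200), down 258.6023 (V=114.4800). Price 216.0735; hedge Δ=0.5495, bond B=-20.7727.
  t=2,j=0: stock 59.0400 → up 81.4752 (V=20.5226), down 35.4240 (V=155.8114). Price 21.9511; hedge Δ=-2.9378, bond B=195.3982.
  t=2,j=1: stock 135.7920 → up 187.3930 (V=81.2670), down 81.4752 (V=20.5226). Price 58.1753; hedge Δ=0.5735, bond B=-19.7022.
  t=2,j=2: stock 312.3216 → up 431.0038 (V=216.0735), down 187.3930 (V=81.2670). Price 155.9639; hedge Δ=0.5534, bond B=-16.8648.
  t=1,j=0: stock 98.4000 → up 135.7920 (V=58.1753), down 59.0400 (V=21.9511). Price 41.9949; hedge Δ=0.4720, bond B=-4.4464.
  t=1,j=1: stock 226.3200 → up 312.3216 (V=155.9639), down 135.7920 (V=58.1753). Price 112.5529; hedge Δ=0.5540, bond B=-12.8171.
  t=0,j=0: stock 164.0000 → up 226.3200 (V=112.5529), down 98.4000 (V=41.9949). Price 81.2256; hedge Δ=0.5516, bond B=-9.2335.
Each (Δ,B) replicates both successor values, so the strategy is self-financing and V0 is arbitrage-free.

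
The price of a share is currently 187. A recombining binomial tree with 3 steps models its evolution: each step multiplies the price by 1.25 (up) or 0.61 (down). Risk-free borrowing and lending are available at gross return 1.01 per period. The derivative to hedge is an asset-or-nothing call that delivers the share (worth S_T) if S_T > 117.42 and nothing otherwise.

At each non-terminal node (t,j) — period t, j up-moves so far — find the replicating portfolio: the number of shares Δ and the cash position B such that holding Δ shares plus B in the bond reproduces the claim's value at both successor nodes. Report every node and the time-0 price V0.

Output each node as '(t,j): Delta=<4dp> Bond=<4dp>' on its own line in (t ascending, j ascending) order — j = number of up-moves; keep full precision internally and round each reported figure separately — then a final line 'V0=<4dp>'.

(0,0): Delta=1.2827 Bond=-77.2891
(1,0): Delta=1.5108 Bond=-104.0827
(1,1): Delta=1.2159 Bond=-62.4496
(2,0): Delta=0.0000 Bond=0.0000
(2,1): Delta=1.9531 Bond=-168.1977
(2,2): Delta=1.0000 Bond=0.0000
V0=162.5682

Under the risk-neutral measure, an up-move has probability p* = (R−d)/(u−d) = 0.6250 and values discount at R = 1.01.
Terminal payoffs: V(3,0)=0.0000, V(3,1)=0.0000, V(3,2)=178.2344, V(3,3)=365.2344
(2,0): S=69.5827. Δ = (V_up−V_dn)/(S_up−S_dn) = (0.0000−0.0000)/(86.9784−42.4454) = 0.0000. V = [p*·0.0000 + (1−p*)·0.0000]/1.01 = 0.0000. B = V − Δ·S = 0.0000.
(2,1): S=142.5875. Δ = (V_up−V_dn)/(S_up−S_dn) = (178.2344−0.0000)/(178.2344−86.9784) = 1.9531. V = [p*·178.2344 + (1−p*)·0.0000]/1.01 = 110.2935. B = V − Δ·S = -168.1977.
(2,2): S=292.1875. Δ = (V_up−V_dn)/(S_up−S_dn) = (365.2344−178.2344)/(365.2344−178.2344) = 1.0000. V = [p*·365.2344 + (1−p*)·178.2344]/1.01 = 292.1875. B = V − Δ·S = 0.0000.
(1,0): S=114.0700. Δ = (V_up−V_dn)/(S_up−S_dn) = (110.2935−0.0000)/(142.5875−69.5827) = 1.5108. V = [p*·110.2935 + (1−p*)·0.0000]/1.01 = 68.2510. B = V − Δ·S = -104.0827.
(1,1): S=233.7500. Δ = (V_up−V_dn)/(S_up−S_dn) = (292.1875−110.2935)/(292.1875−142.5875) = 1.2159. V = [p*·292.1875 + (1−p*)·110.2935]/1.01 = 221.7597. B = V − Δ·S = -62.4496.
(0,0): S=187.0000. Δ = (V_up−V_dn)/(S_up−S_dn) = (221.7597−68.2510)/(233.7500−114.0700) = 1.2827. V = [p*·221.7597 + (1−p*)·68.2510]/1.01 = 162.5682. B = V − Δ·S = -77.2891.
Root portfolio cost Δ·187+B reproduces V0=162.5682.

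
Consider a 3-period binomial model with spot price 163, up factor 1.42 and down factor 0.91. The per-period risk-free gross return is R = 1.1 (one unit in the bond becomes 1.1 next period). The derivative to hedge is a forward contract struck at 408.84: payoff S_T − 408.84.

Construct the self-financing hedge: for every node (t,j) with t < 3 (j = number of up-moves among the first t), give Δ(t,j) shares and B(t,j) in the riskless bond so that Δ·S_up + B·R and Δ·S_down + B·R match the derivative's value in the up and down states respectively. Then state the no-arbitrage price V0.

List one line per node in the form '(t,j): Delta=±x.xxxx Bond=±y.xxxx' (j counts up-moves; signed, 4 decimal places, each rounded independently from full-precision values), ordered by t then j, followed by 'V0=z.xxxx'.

Since d<R<u, set p* = (R−d)/(u−d) = 0.3725; price each node as the discounted p*-expectation of its children.
Payoff layer (t=3): V(3,0)=-286.0079, V(3,1)=-217.1680, V(3,2)=-109.7474, V(3,3)=57.8759
  t=2,j=0: stock 134.9803 → up 191.6720 (V=-217.1680), down 122.8321 (V=-286.0079). Price -236.6924; hedge Δ=1.0000, bond B=-371.6727.
  t=2,j=1: stock 210.6286 → up 299.0926 (V=-109.7474), down 191.6720 (V=-217.1680). Price -161.0441; hedge Δ=1.0000, bond B=-371.6727.
  t=2,j=2: stock 328.6732 → up 466.7159 (V=57.8759), down 299.0926 (V=-109.7474). Price -42.9995; hedge Δ=1.0000, bond B=-371.6727.
  t=1,j=0: stock 148.3300 → up 210.6286 (V=-161.0441), down 134.9803 (V=-236.6924). Price -189.5543; hedge Δ=1.0000, bond B=-337.8843.
  t=1,j=1: stock 231.4600 → up 328.6732 (V=-42.9995), down 210.6286 (V=-161.0441). Price -106.4243; hedge Δ=1.0000, bond B=-337.8843.
  t=0,j=0: stock 163.0000 → up 231.4600 (V=-106.4243), down 148.3300 (V=-189.5543). Price -144.1675; hedge Δ=1.0000, bond B=-307.1675.
Self-financing check: at every node Δ·S+B equals the discounted successor values.

(0,0): Delta=1.0000 Bond=-307.1675
(1,0): Delta=1.0000 Bond=-337.8843
(1,1): Delta=1.0000 Bond=-337.8843
(2,0): Delta=1.0000 Bond=-371.6727
(2,1): Delta=1.0000 Bond=-371.6727
(2,2): Delta=1.0000 Bond=-371.6727
V0=-144.1675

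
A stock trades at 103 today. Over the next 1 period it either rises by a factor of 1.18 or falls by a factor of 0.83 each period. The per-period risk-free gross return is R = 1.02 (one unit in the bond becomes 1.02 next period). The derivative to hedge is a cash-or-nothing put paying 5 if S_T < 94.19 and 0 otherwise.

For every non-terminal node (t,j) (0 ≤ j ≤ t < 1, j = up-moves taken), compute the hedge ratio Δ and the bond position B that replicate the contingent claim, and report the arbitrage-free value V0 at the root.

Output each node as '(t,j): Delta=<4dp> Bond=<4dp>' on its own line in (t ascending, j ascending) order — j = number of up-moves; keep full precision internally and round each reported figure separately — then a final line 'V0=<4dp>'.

(0,0): Delta=-0.1387 Bond=16.5266
V0=2.2409

Under the risk-neutral measure, an up-move has probability p* = (R−d)/(u−d) = 0.5429 and values discount at R = 1.02.
Terminal values V(1,·): V(1,0)=5.0000, V(1,1)=0.0000
  t=0,j=0: stock 103.0000 → up 121.5400 (V=0.0000), down 85.4900 (V=5.0000). Price 2.2409; hedge Δ=-0.1387, bond B=16.5266.
Self-financing check: at every node Δ·S+B equals the discounted successor values.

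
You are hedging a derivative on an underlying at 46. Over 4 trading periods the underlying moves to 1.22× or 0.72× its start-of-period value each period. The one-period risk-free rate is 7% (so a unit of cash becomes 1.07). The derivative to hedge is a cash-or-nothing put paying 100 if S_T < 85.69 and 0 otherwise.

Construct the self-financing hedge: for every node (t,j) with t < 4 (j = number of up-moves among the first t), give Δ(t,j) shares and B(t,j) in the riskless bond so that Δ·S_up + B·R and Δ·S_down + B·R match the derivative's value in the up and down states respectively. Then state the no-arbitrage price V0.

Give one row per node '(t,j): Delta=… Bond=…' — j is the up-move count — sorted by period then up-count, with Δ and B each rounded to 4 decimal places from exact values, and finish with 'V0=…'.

Under the risk-neutral measure, an up-move has probability p* = (R−d)/(u−d) = 0.7000 and values discount at R = 1.07.
Terminal payoffs: V(4,0)=100.0000, V(4,1)=100.0000, V(4,2)=100.0000, V(4,3)=100.0000, V(4,4)=0.0000
(3,0): S=17.1694. Δ = (V_up−V_dn)/(S_up−S_dn) = (100.0000−100.0000)/(20.9467−12.3620) = 0.0000. V = [p*·100.0000 + (1−p*)·100.0000]/1.07 = 93.4579. B = V − Δ·S = 93.4579.
(3,1): S=29.0926. Δ = (V_up−V_dn)/(S_up−S_dn) = (100.0000−100.0000)/(35.4930−20.9467) = 0.0000. V = [p*·100.0000 + (1−p*)·100.0000]/1.07 = 93.4579. B = V − Δ·S = 93.4579.
(3,2): S=49.2958. Δ = (V_up−V_dn)/(S_up−S_dn) = (100.0000−100.0000)/(60.1409−35.4930) = 0.0000. V = [p*·100.0000 + (1−p*)·100.0000]/1.07 = 93.4579. B = V − Δ·S = 93.4579.
(3,3): S=83.5290. Δ = (V_up−V_dn)/(S_up−S_dn) = (0.0000−100.0000)/(101.9054−60.1409) = -2.3944. V = [p*·0.0000 + (1−p*)·100.0000]/1.07 = 28.0374. B = V − Δ·S = 228.0374.
(2,0): S=23.8464. Δ = (V_up−V_dn)/(S_up−S_dn) = (93.4579−93.4579)/(29.0926−17.1694) = 0.0000. V = [p*·93.4579 + (1−p*)·93.4579]/1.07 = 87.3439. B = V − Δ·S = 87.3439.
(2,1): S=40.4064. Δ = (V_up−V_dn)/(S_up−S_dn) = (93.4579−93.4579)/(49.2958−29.0926) = 0.0000. V = [p*·93.4579 + (1−p*)·93.4579]/1.07 = 87.3439. B = V − Δ·S = 87.3439.
(2,2): S=68.4664. Δ = (V_up−V_dn)/(S_up−S_dn) = (28.0374−93.4579)/(83.5290−49.2958) = -1.9110. V = [p*·28.0374 + (1−p*)·93.4579]/1.07 = 44.5454. B = V − Δ·S = 175.3865.
(1,0): S=33.1200. Δ = (V_up−V_dn)/(S_up−S_dn) = (87.3439−87.3439)/(40.4064−23.8464) = 0.0000. V = [p*·87.3439 + (1−p*)·87.3439]/1.07 = 81.6298. B = V − Δ·S = 81.6298.
(1,1): S=56.1200. Δ = (V_up−V_dn)/(S_up−S_dn) = (44.5454−87.3439)/(68.4664−40.4064) = -1.5252. V = [p*·44.5454 + (1−p*)·87.3439]/1.07 = 53.6308. B = V − Δ·S = 139.2278.
(0,0): S=46.0000. Δ = (V_up−V_dn)/(S_up−S_dn) = (53.6308−81.6298)/(56.1200−33.1200) = -1.2173. V = [p*·53.6308 + (1−p*)·81.6298]/1.07 = 57.9724. B = V − Δ·S = 113.9704.
Self-financing check: at every node Δ·S+B equals the discounted successor values.

(0,0): Delta=-1.2173 Bond=113.9704
(1,0): Delta=0.0000 Bond=81.6298
(1,1): Delta=-1.5252 Bond=139.2278
(2,0): Delta=0.0000 Bond=87.3439
(2,1): Delta=0.0000 Bond=87.3439
(2,2): Delta=-1.9110 Bond=175.3865
(3,0): Delta=0.0000 Bond=93.4579
(3,1): Delta=0.0000 Bond=93.4579
(3,2): Delta=0.0000 Bond=93.4579
(3,3): Delta=-2.3944 Bond=228.0374
V0=57.9724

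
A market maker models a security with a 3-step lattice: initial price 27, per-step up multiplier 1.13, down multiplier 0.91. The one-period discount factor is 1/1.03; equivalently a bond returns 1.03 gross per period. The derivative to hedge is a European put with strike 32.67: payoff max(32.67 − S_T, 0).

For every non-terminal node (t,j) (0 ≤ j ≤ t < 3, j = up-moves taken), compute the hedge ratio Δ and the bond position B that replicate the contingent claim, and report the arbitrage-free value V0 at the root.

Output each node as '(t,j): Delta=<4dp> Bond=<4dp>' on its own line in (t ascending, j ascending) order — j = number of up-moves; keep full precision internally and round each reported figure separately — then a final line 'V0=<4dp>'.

Risk-neutral probability p* = (R−d)/(u−d) = (1.03−0.91)/(1.13−0.91) = 0.5455.
Payoff layer (t=3): V(3,0)=12.3236, V(3,1)=7.4047, V(3,2)=1.2966, V(3,3)=0.0000
(2,0): S=22.3587. Δ = (V_up−V_dn)/(S_up−S_dn) = (7.4047−12.3236)/(25.2653−20.3464) = -1.0000. V = [p*·7.4047 + (1−p*)·12.3236]/1.03 = 9.3597. B = V − Δ·S = 31.7184.
(2,1): S=27.7641. Δ = (V_up−V_dn)/(S_up−S_dn) = (1.2966−7.4047)/(31.3734−25.2653) = -1.0000. V = [p*·1.2966 + (1−p*)·7.4047]/1.03 = 3.9543. B = V − Δ·S = 31.7184.
(2,2): S=34.4763. Δ = (V_up−V_dn)/(S_up−S_dn) = (0.0000−1.2966)/(38.9582−31.3734) = -0.1709. V = [p*·0.0000 + (1−p*)·1.2966]/1.03 = 0.5722. B = V − Δ·S = 6.4657.
(1,0): S=24.5700. Δ = (V_up−V_dn)/(S_up−S_dn) = (3.9543−9.3597)/(27.7641−22.3587) = -1.0000. V = [p*·3.9543 + (1−p*)·9.3597]/1.03 = 6.2246. B = V − Δ·S = 30.7946.
(1,1): S=30.5100. Δ = (V_up−V_dn)/(S_up−S_dn) = (0.5722−3.9543)/(34.4763−27.7641) = -0.5039. V = [p*·0.5722 + (1−p*)·3.9543]/1.03 = 2.0481. B = V − Δ·S = 17.4216.
(0,0): S=27.0000. Δ = (V_up−V_dn)/(S_up−S_dn) = (2.0481−6.2246)/(30.5100−24.5700) = -0.7031. V = [p*·2.0481 + (1−p*)·6.2246]/1.03 = 3.8316. B = V − Δ·S = 22.8157.
Root portfolio cost Δ·27+B reproduces V0=3.8316.

(0,0): Delta=-0.7031 Bond=22.8157
(1,0): Delta=-1.0000 Bond=30.7946
(1,1): Delta=-0.5039 Bond=17.4216
(2,0): Delta=-1.0000 Bond=31.7184
(2,1): Delta=-1.0000 Bond=31.7184
(2,2): Delta=-0.1709 Bond=6.4657
V0=3.8316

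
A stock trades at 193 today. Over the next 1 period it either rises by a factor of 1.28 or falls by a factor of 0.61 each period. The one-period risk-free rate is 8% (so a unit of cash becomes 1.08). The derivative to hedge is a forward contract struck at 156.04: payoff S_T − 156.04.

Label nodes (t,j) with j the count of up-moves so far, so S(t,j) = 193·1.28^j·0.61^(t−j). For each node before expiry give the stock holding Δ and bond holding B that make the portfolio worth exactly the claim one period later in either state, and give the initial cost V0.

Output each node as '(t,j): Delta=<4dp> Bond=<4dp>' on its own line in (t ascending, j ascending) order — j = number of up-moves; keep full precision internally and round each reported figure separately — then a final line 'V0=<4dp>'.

(0,0): Delta=1.0000 Bond=-144.4815
V0=48.5185

No-arbitrage ⇒ martingale measure with p* = (R−d)/(u−d) = 0.7015.
Terminal payoffs: V(1,0)=-38.3100, V(1,1)=91.0000
(0,0): S=193.0000. Δ = (V_up−V_dn)/(S_up−S_dn) = (91.0000−-38.3100)/(247.0400−117.7300) = 1.0000. V = [p*·91.0000 + (1−p*)·-38.3100]/1.08 = 48.5185. B = V − Δ·S = -144.4815.
Each (Δ,B) replicates both successor values, so the strategy is self-financing and V0 is arbitrage-free.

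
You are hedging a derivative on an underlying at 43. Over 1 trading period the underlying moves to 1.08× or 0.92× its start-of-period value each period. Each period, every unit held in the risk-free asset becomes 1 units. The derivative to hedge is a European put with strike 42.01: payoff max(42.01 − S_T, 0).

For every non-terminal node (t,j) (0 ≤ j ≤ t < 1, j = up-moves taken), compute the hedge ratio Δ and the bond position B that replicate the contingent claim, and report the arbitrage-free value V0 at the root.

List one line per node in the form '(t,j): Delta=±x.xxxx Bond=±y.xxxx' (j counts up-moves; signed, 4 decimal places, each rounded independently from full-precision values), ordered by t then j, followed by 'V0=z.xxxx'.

No-arbitrage ⇒ martingale measure with p* = (R−d)/(u−d) = 0.5000.
At expiry t=1: V(1,0)=2.4500, V(1,1)=0.0000
Node (0,0) S=43.0000: V=(p*·0.0000+(1−p*)·2.4500)/1=1.2250; Δ=(0.0000−2.4500)/(46.4400−39.5600)=-0.3561; B=V−Δ·S=16.5375
The time-0 hedge costs 1.2250, which is the no-arbitrage price.

(0,0): Delta=-0.3561 Bond=16.5375
V0=1.2250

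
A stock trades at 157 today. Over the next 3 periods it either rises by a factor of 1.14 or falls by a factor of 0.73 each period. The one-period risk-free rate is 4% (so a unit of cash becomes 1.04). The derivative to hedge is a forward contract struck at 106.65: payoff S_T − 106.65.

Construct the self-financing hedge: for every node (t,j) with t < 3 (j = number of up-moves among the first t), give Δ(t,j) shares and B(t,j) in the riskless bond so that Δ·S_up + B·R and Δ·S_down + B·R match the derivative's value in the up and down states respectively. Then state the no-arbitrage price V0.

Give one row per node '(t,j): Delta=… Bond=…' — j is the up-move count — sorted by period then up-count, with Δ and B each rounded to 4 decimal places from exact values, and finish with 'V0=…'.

(0,0): Delta=1.0000 Bond=-94.8115
(1,0): Delta=1.0000 Bond=-98.6039
(1,1): Delta=1.0000 Bond=-98.6039
(2,0): Delta=1.0000 Bond=-102.5481
(2,1): Delta=1.0000 Bond=-102.5481
(2,2): Delta=1.0000 Bond=-102.5481
V0=62.1885

The replicating-portfolio and risk-neutral prices coincide; use p* = (1.04−0.73)/(1.14−0.73) = 0.7561 for the latter.
At expiry t=3: V(3,0)=-45.5743, V(3,1)=-11.2716, V(3,2)=42.2972, V(3,3)=125.9524
(2,0): S=83.6653. Δ = (V_up−V_dn)/(S_up−S_dn) = (-11.2716−-45.5743)/(95.3784−61.0757) = 1.0000. V = [p*·-11.2716 + (1−p*)·-45.5743]/1.04 = -18.8828. B = V − Δ·S = -102.5481.
(2,1): S=130.6554. Δ = (V_up−V_dn)/(S_up−S_dn) = (42.2972−-11.2716)/(148.9472−95.3784) = 1.0000. V = [p*·42.2972 + (1−p*)·-11.2716]/1.04 = 28.1073. B = V − Δ·S = -102.5481.
(2,2): S=204.0372. Δ = (V_up−V_dn)/(S_up−S_dn) = (125.9524−42.2972)/(232.6024−148.9472) = 1.0000. V = [p*·125.9524 + (1−p*)·42.2972]/1.04 = 101.4891. B = V − Δ·S = -102.5481.
(1,0): S=114.6100. Δ = (V_up−V_dn)/(S_up−S_dn) = (28.1073−-18.8828)/(130.6554−83.6653) = 1.0000. V = [p*·28.1073 + (1−p*)·-18.8828]/1.04 = 16.0061. B = V − Δ·S = -98.6039.
(1,1): S=178.9800. Δ = (V_up−V_dn)/(S_up−S_dn) = (101.4891−28.1073)/(204.0372−130.6554) = 1.0000. V = [p*·101.4891 + (1−p*)·28.1073]/1.04 = 80.3761. B = V − Δ·S = -98.6039.
(0,0): S=157.0000. Δ = (V_up−V_dn)/(S_up−S_dn) = (80.3761−16.0061)/(178.9800−114.6100) = 1.0000. V = [p*·80.3761 + (1−p*)·16.0061]/1.04 = 62.1885. B = V − Δ·S = -94.8115.
Root portfolio cost Δ·157+B reproduces V0=62.1885.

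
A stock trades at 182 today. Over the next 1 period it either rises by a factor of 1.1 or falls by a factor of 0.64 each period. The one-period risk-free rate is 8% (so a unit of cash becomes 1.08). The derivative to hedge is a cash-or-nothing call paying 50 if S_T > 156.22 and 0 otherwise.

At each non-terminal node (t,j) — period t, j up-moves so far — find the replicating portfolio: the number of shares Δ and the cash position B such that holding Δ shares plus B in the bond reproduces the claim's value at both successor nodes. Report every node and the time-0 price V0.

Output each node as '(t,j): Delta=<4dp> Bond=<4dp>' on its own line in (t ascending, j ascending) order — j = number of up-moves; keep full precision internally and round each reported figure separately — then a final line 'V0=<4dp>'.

(0,0): Delta=0.5972 Bond=-64.4122
V0=44.2834

Under the risk-neutral measure, an up-move has probability p* = (R−d)/(u−d) = 0.9565 and values discount at R = 1.08.
Terminal payoffs: V(1,0)=0.0000, V(1,1)=50.0000
(0,0): S=182.0000. Δ = (V_up−V_dn)/(S_up−S_dn) = (50.0000−0.0000)/(200.2000−116.4800) = 0.5972. V = [p*·50.0000 + (1−p*)·0.0000]/1.08 = 44.2834. B = V − Δ·S = -64.4122.
Root portfolio cost Δ·182+B reproduces V0=44.2834.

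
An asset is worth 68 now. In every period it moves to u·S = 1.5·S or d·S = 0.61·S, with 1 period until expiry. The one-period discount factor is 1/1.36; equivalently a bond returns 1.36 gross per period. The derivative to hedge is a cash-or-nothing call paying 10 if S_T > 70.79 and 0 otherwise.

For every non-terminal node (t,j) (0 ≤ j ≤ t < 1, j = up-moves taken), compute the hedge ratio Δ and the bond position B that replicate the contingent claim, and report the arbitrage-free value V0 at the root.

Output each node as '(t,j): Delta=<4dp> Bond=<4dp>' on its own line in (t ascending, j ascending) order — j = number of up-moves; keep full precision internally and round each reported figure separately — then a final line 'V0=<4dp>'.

Since d<R<u, set p* = (R−d)/(u−d) = 0.8427; price each node as the discounted p*-expectation of its children.
Payoff layer (t=1): V(1,0)=0.0000, V(1,1)=10.0000
(0,0): S=68.0000. Δ = (V_up−V_dn)/(S_up−S_dn) = (10.0000−0.0000)/(102.0000−41.4800) = 0.1652. V = [p*·10.0000 + (1−p*)·0.0000]/1.36 = 6.1963. B = V − Δ·S = -5.0397.
The time-0 hedge costs 6.1963, which is the no-arbitrage price.

(0,0): Delta=0.1652 Bond=-5.0397
V0=6.1963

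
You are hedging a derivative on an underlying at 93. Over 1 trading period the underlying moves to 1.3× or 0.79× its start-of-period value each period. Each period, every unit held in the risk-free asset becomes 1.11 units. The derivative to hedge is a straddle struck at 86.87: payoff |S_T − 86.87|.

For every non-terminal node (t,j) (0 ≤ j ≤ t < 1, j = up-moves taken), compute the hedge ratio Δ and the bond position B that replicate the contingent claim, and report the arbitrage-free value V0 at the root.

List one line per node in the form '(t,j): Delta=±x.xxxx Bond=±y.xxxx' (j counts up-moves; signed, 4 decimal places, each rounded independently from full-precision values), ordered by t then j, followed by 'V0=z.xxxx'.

Since d<R<u, set p* = (R−d)/(u−d) = 0.6275; price each node as the discounted p*-expectation of its children.
At expiry t=1: V(1,0)=13.4000, V(1,1)=34.0300
Node (0,0) S=93.0000: V=(p*·34.0300+(1−p*)·13.4000)/1.11=23.7336; Δ=(34.0300−13.4000)/(120.9000−73.4700)=0.4350; B=V−Δ·S=-16.7174
Root portfolio cost Δ·93+B reproduces V0=23.7336.

(0,0): Delta=0.4350 Bond=-16.7174
V0=23.7336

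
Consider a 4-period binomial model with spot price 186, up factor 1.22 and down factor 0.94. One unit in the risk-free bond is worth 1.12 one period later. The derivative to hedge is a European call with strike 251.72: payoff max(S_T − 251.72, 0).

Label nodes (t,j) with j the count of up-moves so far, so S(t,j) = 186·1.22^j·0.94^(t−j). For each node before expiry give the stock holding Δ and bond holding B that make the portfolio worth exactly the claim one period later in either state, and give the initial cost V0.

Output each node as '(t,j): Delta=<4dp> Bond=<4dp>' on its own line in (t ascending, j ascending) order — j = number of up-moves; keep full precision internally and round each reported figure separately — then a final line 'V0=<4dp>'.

(0,0): Delta=0.7413 Bond=-104.6256
(1,0): Delta=0.4426 Bond=-64.9420
(1,1): Delta=0.8692 Bond=-146.2022
(2,0): Delta=0.0000 Bond=0.0000
(2,1): Delta=0.6320 Bond=-113.1433
(2,2): Delta=0.9708 Bond=-191.8593
(3,0): Delta=0.0000 Bond=0.0000
(3,1): Delta=0.0000 Bond=0.0000
(3,2): Delta=0.9025 Bond=-197.1208
(3,3): Delta=1.0000 Bond=-224.7500
V0=33.2642

Since d<R<u, set p* = (R−d)/(u−d) = 0.6429; price each node as the discounted p*-expectation of its children.
Terminal payoffs: V(4,0)=0.0000, V(4,1)=0.0000, V(4,2)=0.0000, V(4,3)=65.7629, V(4,4)=160.3322
  t=3,j=0: stock 154.4886 → up 188.4761 (V=0.0000), down 145.2193 (V=0.0000). Price 0.0000; hedge Δ=0.0000, bond B=0.0000.
  t=3,j=1: stock 200.5065 → up 244.6179 (V=0.0000), down 188.4761 (V=0.0000). Price 0.0000; hedge Δ=0.0000, bond B=0.0000.
  t=3,j=2: stock 260.2319 → up 317.4829 (V=65.7629), down 244.6179 (V=0.0000). Price 37.7465; hedge Δ=0.9025, bond B=-197.1208.
  t=3,j=3: stock 337.7477 → up 412.0522 (V=160.3322), down 317.4829 (V=65.7629). Price 112.9977; hedge Δ=1.0000, bond B=-224.7500.
  t=2,j=0: stock 164.3496 → up 200.5065 (V=0.0000), down 154.4886 (V=0.0000). Price 0.0000; hedge Δ=0.0000, bond B=0.0000.
  t=2,j=1: stock 213.3048 → up 260.2319 (V=37.7465), down 200.5065 (V=0.0000). Price 21.6657; hedge Δ=0.6320, bond B=-113.1433.
  t=2,j=2: stock 276.8424 → up 337.7477 (V=112.9977), down 260.2319 (V=37.7465). Price 76.8949; hedge Δ=0.9708, bond B=-191.8593.
  t=1,j=0: stock 174.8400 → up 213.3048 (V=21.6657), down 164.3496 (V=0.0000). Price 12.4357; hedge Δ=0.4426, bond B=-64.9420.
  t=1,j=1: stock 226.9200 → up 276.8424 (V=76.8949), down 213.3048 (V=21.6657). Price 51.0448; hedge Δ=0.8692, bond B=-146.2022.
  t=0,j=0: stock 186.0000 → up 226.9200 (V=51.0448), down 174.8400 (V=12.4357). Price 33.2642; hedge Δ=0.7413, bond B=-104.6256.
Check: Δ(0,0)·S0 + B(0,0) = 33.2642 = V0.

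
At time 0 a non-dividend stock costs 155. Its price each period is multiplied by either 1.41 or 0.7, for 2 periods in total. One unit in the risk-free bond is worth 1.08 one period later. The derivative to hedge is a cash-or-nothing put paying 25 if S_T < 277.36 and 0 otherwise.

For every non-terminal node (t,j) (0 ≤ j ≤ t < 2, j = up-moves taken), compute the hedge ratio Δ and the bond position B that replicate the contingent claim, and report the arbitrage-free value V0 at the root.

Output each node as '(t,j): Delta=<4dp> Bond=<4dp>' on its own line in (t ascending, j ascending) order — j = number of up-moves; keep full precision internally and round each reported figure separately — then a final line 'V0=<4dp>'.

The replicating-portfolio and risk-neutral prices coincide; use p* = (1.08−0.7)/(1.41−0.7) = 0.5352 for the latter.
Payoff layer (t=2): V(2,0)=25.0000, V(2,1)=25.0000, V(2,2)=0.0000
(1,0): S=108.5000. Δ = (V_up−V_dn)/(S_up−S_dn) = (25.0000−25.0000)/(152.9850−75.9500) = 0.0000. V = [p*·25.0000 + (1−p*)·25.0000]/1.08 = 23.1481. B = V − Δ·S = 23.1481.
(1,1): S=218.5500. Δ = (V_up−V_dn)/(S_up−S_dn) = (0.0000−25.0000)/(308.1555−152.9850) = -0.1611. V = [p*·0.0000 + (1−p*)·25.0000]/1.08 = 10.7590. B = V − Δ·S = 45.9703.
(0,0): S=155.0000. Δ = (V_up−V_dn)/(S_up−S_dn) = (10.7590−23.1481)/(218.5500−108.5000) = -0.1126. V = [p*·10.7590 + (1−p*)·23.1481]/1.08 = 15.2938. B = V − Δ·S = 32.7433.
Root portfolio cost Δ·155+B reproduces V0=15.2938.

(0,0): Delta=-0.1126 Bond=32.7433
(1,0): Delta=0.0000 Bond=23.1481
(1,1): Delta=-0.1611 Bond=45.9703
V0=15.2938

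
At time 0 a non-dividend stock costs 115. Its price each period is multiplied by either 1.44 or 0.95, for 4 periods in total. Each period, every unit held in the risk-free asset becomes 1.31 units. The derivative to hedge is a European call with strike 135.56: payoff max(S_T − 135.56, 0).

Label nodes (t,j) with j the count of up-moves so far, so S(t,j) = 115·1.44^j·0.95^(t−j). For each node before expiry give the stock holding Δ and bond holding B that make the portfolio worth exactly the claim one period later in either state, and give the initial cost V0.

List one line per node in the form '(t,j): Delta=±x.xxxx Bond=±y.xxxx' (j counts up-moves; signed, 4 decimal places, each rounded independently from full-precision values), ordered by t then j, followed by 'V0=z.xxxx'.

The replicating-portfolio and risk-neutral prices coincide; use p* = (1.31−0.95)/(1.44−0.95) = 0.7347 for the latter.
Terminal payoffs: V(4,0)=0.0000, V(4,1)=6.4213, V(4,2)=79.6538, V(4,3)=190.6588, V(4,4)=358.9190
  t=3,j=0: stock 98.5981 → up 141.9813 (V=6.4213), down 93.6682 (V=0.0000). Price 3.6013; hedge Δ=0.1329, bond B=-9.5034.
  t=3,j=1: stock 149.4540 → up 215.2138 (V=79.6538), down 141.9813 (V=6.4213). Price 45.9731; hedge Δ=1.0000, bond B=-103.4809.
  t=3,j=2: stock 226.5408 → up 326.2188 (V=190.6588), down 215.2138 (V=79.6538). Price 123.0599; hedge Δ=1.0000, bond B=-103.4809.
  t=3,j=3: stock 343.3882 → up 494.4790 (V=358.9190), down 326.2188 (V=190.6588). Price 239.9072; hedge Δ=1.0000, bond B=-103.4809.
  t=2,j=0: stock 103.7875 → up 149.4540 (V=45.9731), down 98.5981 (V=3.6013). Price 26.5127; hedge Δ=0.8332, bond B=-59.9604.
  t=2,j=1: stock 157.3200 → up 226.5408 (V=123.0599), down 149.4540 (V=45.9731). Price 78.3269; hedge Δ=1.0000, bond B=-78.9931.
  t=2,j=2: stock 238.4640 → up 343.3882 (V=239.9072), down 226.5408 (V=123.0599). Price 159.4709; hedge Δ=1.0000, bond B=-78.9931.
  t=1,j=0: stock 109.2500 → up 157.3200 (V=78.3269), down 103.7875 (V=26.5127). Price 49.2979; hedge Δ=0.9679, bond B=-56.4455.
  t=1,j=1: stock 165.6000 → up 238.4640 (V=159.4709), down 157.3200 (V=78.3269). Price 105.2999; hedge Δ=1.0000, bond B=-60.3001.
  t=0,j=0: stock 115.0000 → up 165.6000 (V=105.2999), down 109.2500 (V=49.2979). Price 69.0399; hedge Δ=0.9938, bond B=-45.2499.
Check: Δ(0,0)·S0 + B(0,0) = 69.0399 = V0.

(0,0): Delta=0.9938 Bond=-45.2499
(1,0): Delta=0.9679 Bond=-56.4455
(1,1): Delta=1.0000 Bond=-60.3001
(2,0): Delta=0.8332 Bond=-59.9604
(2,1): Delta=1.0000 Bond=-78.9931
(2,2): Delta=1.0000 Bond=-78.9931
(3,0): Delta=0.1329 Bond=-9.5034
(3,1): Delta=1.0000 Bond=-103.4809
(3,2): Delta=1.0000 Bond=-103.4809
(3,3): Delta=1.0000 Bond=-103.4809
V0=69.0399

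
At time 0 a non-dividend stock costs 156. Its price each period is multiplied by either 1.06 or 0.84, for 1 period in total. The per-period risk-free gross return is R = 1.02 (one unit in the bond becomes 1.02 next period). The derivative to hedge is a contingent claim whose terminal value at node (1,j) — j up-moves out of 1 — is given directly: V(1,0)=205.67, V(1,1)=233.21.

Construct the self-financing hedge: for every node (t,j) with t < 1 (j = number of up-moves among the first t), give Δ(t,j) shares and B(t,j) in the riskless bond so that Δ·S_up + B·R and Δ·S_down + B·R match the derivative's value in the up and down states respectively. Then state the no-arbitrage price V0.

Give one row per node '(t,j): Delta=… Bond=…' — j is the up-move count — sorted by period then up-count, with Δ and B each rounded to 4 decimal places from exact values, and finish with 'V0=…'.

(0,0): Delta=0.8024 Bond=98.5463
V0=223.7282

Under the risk-neutral measure, an up-move has probability p* = (R−d)/(u−d) = 0.8182 and values discount at R = 1.02.
Payoff layer (t=1): V(1,0)=205.6700, V(1,1)=233.2100
(0,0): S=156.0000. Δ = (V_up−V_dn)/(S_up−S_dn) = (233.2100−205.6700)/(165.3600−131.0400) = 0.8024. V = [p*·233.2100 + (1−p*)·205.6700]/1.02 = 223.7282. B = V − Δ·S = 98.5463.
The time-0 hedge costs 223.7282, which is the no-arbitrage price.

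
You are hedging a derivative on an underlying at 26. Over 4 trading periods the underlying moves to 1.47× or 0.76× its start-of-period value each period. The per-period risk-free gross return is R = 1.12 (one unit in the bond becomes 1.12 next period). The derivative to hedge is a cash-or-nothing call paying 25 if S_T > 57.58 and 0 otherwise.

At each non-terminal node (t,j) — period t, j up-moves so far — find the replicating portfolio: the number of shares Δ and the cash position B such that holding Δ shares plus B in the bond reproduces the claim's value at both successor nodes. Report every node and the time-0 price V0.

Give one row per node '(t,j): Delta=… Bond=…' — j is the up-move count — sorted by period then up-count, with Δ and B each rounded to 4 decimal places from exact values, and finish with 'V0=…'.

(0,0): Delta=0.3665 Bond=-4.3950
(1,0): Delta=0.3652 Bond=-4.8970
(1,1): Delta=0.3671 Bond=-4.9471
(2,0): Delta=0.0000 Bond=0.0000
(2,1): Delta=0.5488 Bond=-10.8169
(2,2): Delta=0.2758 Bond=-0.4112
(3,0): Delta=0.0000 Bond=0.0000
(3,1): Delta=0.0000 Bond=0.0000
(3,2): Delta=0.8246 Bond=-23.8934
(3,3): Delta=0.0000 Bond=22.3214
V0=5.1340

Since d<R<u, set p* = (R−d)/(u−d) = 0.5070; price each node as the discounted p*-expectation of its children.
Terminal values V(4,·): V(4,0)=0.0000, V(4,1)=0.0000, V(4,2)=0.0000, V(4,3)=25.0000, V(4,4)=25.0000
  t=3,j=0: stock 11.4134 → up 16.7777 (V=0.0000), down 8.6742 (V=0.0000). Price 0.0000; hedge Δ=0.0000, bond B=0.0000.
  t=3,j=1: stock 22.0759 → up 32.4515 (V=0.0000), down 16.7777 (V=0.0000). Price 0.0000; hedge Δ=0.0000, bond B=0.0000.
  t=3,j=2: stock 42.6994 → up 62.7681 (V=25.0000), down 32.4515 (V=0.0000). Price 11.3179; hedge Δ=0.8246, bond B=-23.8934.
  t=3,j=3: stock 82.5896 → up 121.4067 (V=25.0000), down 62.7681 (V=25.0000). Price 22.3214; hedge Δ=0.0000, bond B=22.3214.
  t=2,j=0: stock 15.0176 → up 22.0759 (V=0.0000), down 11.4134 (V=0.0000). Price 0.0000; hedge Δ=0.0000, bond B=0.0000.
  t=2,j=1: stock 29.0472 → up 42.6994 (V=11.3179), down 22.0759 (V=0.0000). Price 5.1238; hedge Δ=0.5488, bond B=-10.8169.
  t=2,j=2: stock 56.1834 → up 82.5896 (V=22.3214), down 42.6994 (V=11.3179). Price 15.0867; hedge Δ=0.2758, bond B=-0.4112.
  t=1,j=0: stock 19.7600 → up 29.0472 (V=5.1238), down 15.0176 (V=0.0000). Price 2.3196; hedge Δ=0.3652, bond B=-4.8970.
  t=1,j=1: stock 38.2200 → up 56.1834 (V=15.0867), down 29.0472 (V=5.1238). Price 9.0852; hedge Δ=0.3671, bond B=-4.9471.
  t=0,j=0: stock 26.0000 → up 38.2200 (V=9.0852), down 19.7600 (V=2.3196). Price 5.1340; hedge Δ=0.3665, bond B=-4.3950.
Root portfolio cost Δ·26+B reproduces V0=5.1340.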